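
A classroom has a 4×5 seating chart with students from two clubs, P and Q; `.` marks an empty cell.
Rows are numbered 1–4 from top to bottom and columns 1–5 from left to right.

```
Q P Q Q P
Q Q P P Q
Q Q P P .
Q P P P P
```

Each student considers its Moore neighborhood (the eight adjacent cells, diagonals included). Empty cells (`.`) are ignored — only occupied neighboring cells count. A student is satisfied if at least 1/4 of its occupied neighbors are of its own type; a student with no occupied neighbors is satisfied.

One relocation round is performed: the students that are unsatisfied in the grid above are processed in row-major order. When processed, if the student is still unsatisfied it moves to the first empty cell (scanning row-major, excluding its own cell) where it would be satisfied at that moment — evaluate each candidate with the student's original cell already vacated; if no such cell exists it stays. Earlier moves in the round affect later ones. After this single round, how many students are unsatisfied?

1

Initially unsatisfied (in order): (1,2).
  (1,2) → (3,5).
Resulting grid:
Q . Q Q P
Q Q P P Q
Q Q P P P
Q P P P P
Unsatisfied now: (2,5).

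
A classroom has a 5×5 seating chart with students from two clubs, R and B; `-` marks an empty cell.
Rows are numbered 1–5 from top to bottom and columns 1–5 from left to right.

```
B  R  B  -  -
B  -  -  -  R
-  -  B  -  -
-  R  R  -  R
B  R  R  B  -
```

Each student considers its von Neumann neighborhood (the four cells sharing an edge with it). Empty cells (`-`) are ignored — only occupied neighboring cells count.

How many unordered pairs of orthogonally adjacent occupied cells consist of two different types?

Scan each occupied cell's neighbors to the right and below so each pair is counted once.
Row 1: B(1,1)–R(1,2)≠ B(1,1)–B(2,1)= R(1,2)–B(1,3)≠  → 2/3 unlike.
Row 3: B(3,3)–R(4,3)≠  → 1/1 unlike.
Row 4: R(4,2)–R(4,3)= R(4,2)–R(5,2)= R(4,3)–R(5,3)=  → 0/3 unlike.
Row 5: B(5,1)–R(5,2)≠ R(5,2)–R(5,3)= R(5,3)–B(5,4)≠  → 2/3 unlike.
Total adjacent occupied pairs: 10; unlike-type pairs: 5.

5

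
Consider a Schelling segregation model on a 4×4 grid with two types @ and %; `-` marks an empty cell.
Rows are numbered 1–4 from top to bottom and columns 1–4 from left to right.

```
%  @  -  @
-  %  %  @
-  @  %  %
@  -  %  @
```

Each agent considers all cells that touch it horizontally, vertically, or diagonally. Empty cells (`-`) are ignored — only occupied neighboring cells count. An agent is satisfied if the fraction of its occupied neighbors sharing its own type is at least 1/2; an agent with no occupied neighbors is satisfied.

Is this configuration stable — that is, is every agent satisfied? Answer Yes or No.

Row 1: (1,1)% 1/2 ok · (1,2)@ 0/3 unhappy · (1,4)@ 1/2 ok
Row 2: (2,2)% 3/5 ok · (2,3)% 3/7 unhappy · (2,4)@ 1/4 unhappy
Row 3: (3,2)@ 1/5 unhappy · (3,3)% 4/7 ok · (3,4)% 3/5 ok
Row 4: (4,1)@ 1/1 ok · (4,3)% 2/4 ok · (4,4)@ 0/3 unhappy
For instance (1,2) has only 0/3 same-type neighbors, below 1/2.

No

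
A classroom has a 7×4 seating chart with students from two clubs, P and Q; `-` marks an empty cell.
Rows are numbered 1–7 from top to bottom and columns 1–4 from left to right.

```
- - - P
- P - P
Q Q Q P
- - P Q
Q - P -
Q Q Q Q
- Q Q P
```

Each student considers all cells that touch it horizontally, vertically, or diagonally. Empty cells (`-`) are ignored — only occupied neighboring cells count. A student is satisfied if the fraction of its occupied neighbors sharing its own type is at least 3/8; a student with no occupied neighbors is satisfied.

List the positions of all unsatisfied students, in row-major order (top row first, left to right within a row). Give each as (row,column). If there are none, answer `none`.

(1,4)P 1/1 satisfied
(2,2)P 0/3 not
(2,4)P 2/3 satisfied
(3,1)Q 1/2 satisfied
(3,2)Q 2/4 satisfied
(3,3)Q 2/6 not
(3,4)P 2/4 satisfied
(4,3)P 2/5 satisfied
(4,4)Q 1/4 not
(5,1)Q 2/2 satisfied
(5,3)P 1/5 not
(6,1)Q 3/3 satisfied
(6,2)Q 5/6 satisfied
(6,3)Q 4/6 satisfied
(6,4)Q 2/4 satisfied
(7,2)Q 4/4 satisfied
(7,3)Q 4/5 satisfied
(7,4)P 0/3 not

(2,2), (3,3), (4,4), (5,3), (7,4)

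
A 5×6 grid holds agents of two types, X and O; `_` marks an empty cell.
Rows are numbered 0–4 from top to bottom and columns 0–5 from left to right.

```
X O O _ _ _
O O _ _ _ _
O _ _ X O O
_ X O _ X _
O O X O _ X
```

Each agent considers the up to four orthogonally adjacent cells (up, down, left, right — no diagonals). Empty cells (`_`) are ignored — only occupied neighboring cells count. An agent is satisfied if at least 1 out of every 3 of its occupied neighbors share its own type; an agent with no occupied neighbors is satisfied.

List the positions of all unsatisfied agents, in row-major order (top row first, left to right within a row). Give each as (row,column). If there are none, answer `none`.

(0,0), (2,3), (3,1), (3,2), (3,4), (4,2), (4,3)

Row 0: (0,0)X 0/2 unhappy · (0,1)O 2/3 ok · (0,2)O 1/1 ok
Row 1: (1,0)O 2/3 ok · (1,1)O 2/2 ok
Row 2: (2,0)O 1/1 ok · (2,3)X 0/1 unhappy · (2,4)O 1/3 ok · (2,5)O 1/1 ok
Row 3: (3,1)X 0/2 unhappy · (3,2)O 0/2 unhappy · (3,4)X 0/1 unhappy
Row 4: (4,0)O 1/1 ok · (4,1)O 1/3 ok · (4,2)X 0/3 unhappy · (4,3)O 0/1 unhappy · (4,5)X 0/0 ok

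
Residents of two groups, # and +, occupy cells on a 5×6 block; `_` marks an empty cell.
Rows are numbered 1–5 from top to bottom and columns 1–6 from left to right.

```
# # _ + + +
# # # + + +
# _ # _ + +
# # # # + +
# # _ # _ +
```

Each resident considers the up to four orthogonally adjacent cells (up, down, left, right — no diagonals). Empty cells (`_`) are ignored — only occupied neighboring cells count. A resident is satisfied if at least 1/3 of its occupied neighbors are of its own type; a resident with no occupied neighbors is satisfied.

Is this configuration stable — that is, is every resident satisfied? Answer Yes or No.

Yes

(1,1)# 2/2 ✓
(1,2)# 2/2 ✓
(1,4)+ 2/2 ✓
(1,5)+ 3/3 ✓
(1,6)+ 2/2 ✓
(2,1)# 3/3 ✓
(2,2)# 3/3 ✓
(2,3)# 2/3 ✓
(2,4)+ 2/3 ✓
(2,5)+ 4/4 ✓
(2,6)+ 3/3 ✓
(3,1)# 2/2 ✓
(3,3)# 2/2 ✓
(3,5)+ 3/3 ✓
(3,6)+ 3/3 ✓
(4,1)# 3/3 ✓
(4,2)# 3/3 ✓
(4,3)# 3/3 ✓
(4,4)# 2/3 ✓
(4,5)+ 2/3 ✓
(4,6)+ 3/3 ✓
(5,1)# 2/2 ✓
(5,2)# 2/2 ✓
(5,4)# 1/1 ✓
(5,6)+ 1/1 ✓
All meet the threshold, so the configuration is stable.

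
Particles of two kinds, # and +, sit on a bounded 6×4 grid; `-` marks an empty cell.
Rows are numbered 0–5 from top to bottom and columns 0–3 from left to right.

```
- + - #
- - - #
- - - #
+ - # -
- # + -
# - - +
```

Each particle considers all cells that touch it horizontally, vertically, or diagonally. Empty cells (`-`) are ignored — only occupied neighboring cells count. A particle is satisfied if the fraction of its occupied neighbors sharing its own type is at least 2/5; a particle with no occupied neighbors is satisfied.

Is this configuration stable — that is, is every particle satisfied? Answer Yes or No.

(0,1)+ 0/0 ✓
(0,3)# 1/1 ✓
(1,3)# 2/2 ✓
(2,3)# 2/2 ✓
(3,0)+ 0/1 ✗
(3,2)# 2/3 ✓
(4,1)# 2/4 ✓
(4,2)+ 1/3 ✗
(5,0)# 1/1 ✓
(5,3)+ 1/1 ✓
For instance (3,0) has only 0/1 same-type neighbors, below 2/5.

No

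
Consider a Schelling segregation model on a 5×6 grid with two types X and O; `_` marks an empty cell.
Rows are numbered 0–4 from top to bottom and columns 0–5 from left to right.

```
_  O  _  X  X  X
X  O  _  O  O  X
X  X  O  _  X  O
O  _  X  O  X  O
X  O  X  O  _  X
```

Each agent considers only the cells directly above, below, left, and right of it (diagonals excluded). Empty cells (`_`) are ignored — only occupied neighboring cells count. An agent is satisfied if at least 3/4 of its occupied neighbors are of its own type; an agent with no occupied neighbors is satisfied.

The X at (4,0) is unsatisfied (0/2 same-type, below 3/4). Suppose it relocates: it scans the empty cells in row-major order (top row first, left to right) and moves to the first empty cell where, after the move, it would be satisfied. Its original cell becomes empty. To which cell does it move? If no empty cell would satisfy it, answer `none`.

Vacating (4,0). Empty cells in order:
  (0,0): 1/2 same-type → still unsatisfied.
  (0,2): 1/2 same-type → still unsatisfied.
  (1,2): 0/3 same-type → still unsatisfied.
  (2,3): 1/4 same-type → still unsatisfied.
  (3,1): 2/4 same-type → still unsatisfied.
  (4,4): 2/3 same-type → still unsatisfied.

none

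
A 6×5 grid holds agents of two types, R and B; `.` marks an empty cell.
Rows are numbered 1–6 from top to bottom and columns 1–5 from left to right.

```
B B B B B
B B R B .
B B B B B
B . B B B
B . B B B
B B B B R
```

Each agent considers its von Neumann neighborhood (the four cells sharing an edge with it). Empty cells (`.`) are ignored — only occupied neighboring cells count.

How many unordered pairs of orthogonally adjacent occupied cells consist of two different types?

6

Scan each occupied cell's neighbors to the right and below so each pair is counted once.
From row 1: 1 unlike of 8 pairs (running 1/8).
From row 2: 3 unlike of 7 pairs (running 4/15).
From row 3: 0 unlike of 8 pairs (running 4/23).
From row 4: 0 unlike of 6 pairs (running 4/29).
From row 5: 1 unlike of 6 pairs (running 5/35).
From row 6: 1 unlike of 4 pairs (running 6/39).
Total adjacent occupied pairs: 39; unlike-type pairs: 6.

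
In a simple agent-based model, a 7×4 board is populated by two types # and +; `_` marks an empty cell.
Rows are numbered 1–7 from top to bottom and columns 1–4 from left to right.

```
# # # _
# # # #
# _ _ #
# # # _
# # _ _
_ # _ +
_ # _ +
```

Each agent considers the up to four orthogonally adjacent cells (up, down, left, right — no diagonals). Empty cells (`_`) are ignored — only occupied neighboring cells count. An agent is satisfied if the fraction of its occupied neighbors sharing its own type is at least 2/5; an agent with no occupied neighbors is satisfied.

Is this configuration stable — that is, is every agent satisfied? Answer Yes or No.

(1,1)# 2/2 ok
(1,2)# 3/3 ok
(1,3)# 2/2 ok
(2,1)# 3/3 ok
(2,2)# 3/3 ok
(2,3)# 3/3 ok
(2,4)# 2/2 ok
(3,1)# 2/2 ok
(3,4)# 1/1 ok
(4,1)# 3/3 ok
(4,2)# 3/3 ok
(4,3)# 1/1 ok
(5,1)# 2/2 ok
(5,2)# 3/3 ok
(6,2)# 2/2 ok
(6,4)+ 1/1 ok
(7,2)# 1/1 ok
(7,4)+ 1/1 ok
All meet the threshold, so the configuration is stable.

Yes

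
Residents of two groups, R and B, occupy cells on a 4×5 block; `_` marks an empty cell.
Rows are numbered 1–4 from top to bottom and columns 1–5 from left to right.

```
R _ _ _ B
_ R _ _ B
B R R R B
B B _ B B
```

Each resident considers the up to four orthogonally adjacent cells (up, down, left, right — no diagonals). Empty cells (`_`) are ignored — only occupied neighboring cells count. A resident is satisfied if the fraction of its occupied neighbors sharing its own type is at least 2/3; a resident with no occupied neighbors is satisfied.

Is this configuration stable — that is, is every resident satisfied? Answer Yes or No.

(1,1)R 0/0 ✓
(1,5)B 1/1 ✓
(2,2)R 1/1 ✓
(2,5)B 2/2 ✓
(3,1)B 1/2 ✗
(3,2)R 2/4 ✗
(3,3)R 2/2 ✓
(3,4)R 1/3 ✗
(3,5)B 2/3 ✓
(4,1)B 2/2 ✓
(4,2)B 1/2 ✗
(4,4)B 1/2 ✗
(4,5)B 2/2 ✓
For instance (3,1) has only 1/2 same-type neighbors, below 2/3.

No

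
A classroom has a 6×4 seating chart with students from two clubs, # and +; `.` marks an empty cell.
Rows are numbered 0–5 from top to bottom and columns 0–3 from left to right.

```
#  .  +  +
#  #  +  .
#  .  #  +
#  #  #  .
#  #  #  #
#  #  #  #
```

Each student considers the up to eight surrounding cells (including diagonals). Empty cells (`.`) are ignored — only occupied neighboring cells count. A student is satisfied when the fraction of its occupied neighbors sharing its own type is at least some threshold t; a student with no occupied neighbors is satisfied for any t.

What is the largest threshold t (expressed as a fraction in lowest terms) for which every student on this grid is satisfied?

1/3

(0,0)# 2/2
(0,2)+ 2/3
(0,3)+ 2/2
(1,0)# 3/3
(1,1)# 4/6
(1,2)+ 3/5
(2,0)# 4/4
(2,2)# 3/5
(2,3)+ 1/3
(3,0)# 4/4
(3,1)# 7/7
(3,2)# 5/6
(4,0)# 5/5
(4,1)# 8/8
(4,2)# 7/7
(4,3)# 4/4
(5,0)# 3/3
(5,1)# 5/5
(5,2)# 5/5
(5,3)# 3/3
The smallest same-type fraction is 1/3 at (2,3), which reduces to 1/3. Any threshold above that leaves this student unsatisfied.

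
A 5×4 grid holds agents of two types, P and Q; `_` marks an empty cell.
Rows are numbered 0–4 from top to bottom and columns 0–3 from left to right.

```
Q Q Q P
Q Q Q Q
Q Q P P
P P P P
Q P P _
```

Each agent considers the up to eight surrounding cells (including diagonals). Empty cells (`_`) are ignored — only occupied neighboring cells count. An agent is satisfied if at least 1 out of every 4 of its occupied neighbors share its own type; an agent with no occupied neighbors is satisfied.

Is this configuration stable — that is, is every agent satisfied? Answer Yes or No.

(0,0)Q 3/3 ✓
(0,1)Q 5/5 ✓
(0,2)Q 4/5 ✓
(0,3)P 0/3 ✗
(1,0)Q 5/5 ✓
(1,1)Q 7/8 ✓
(1,2)Q 5/8 ✓
(1,3)Q 2/5 ✓
(2,0)Q 3/5 ✓
(2,1)Q 4/8 ✓
(2,2)P 4/8 ✓
(2,3)P 3/5 ✓
(3,0)P 2/5 ✓
(3,1)P 5/8 ✓
(3,2)P 6/7 ✓
(3,3)P 4/4 ✓
(4,0)Q 0/3 ✗
(4,1)P 4/5 ✓
(4,2)P 4/4 ✓
For instance (0,3) has only 0/3 same-type neighbors, below 1/4.

No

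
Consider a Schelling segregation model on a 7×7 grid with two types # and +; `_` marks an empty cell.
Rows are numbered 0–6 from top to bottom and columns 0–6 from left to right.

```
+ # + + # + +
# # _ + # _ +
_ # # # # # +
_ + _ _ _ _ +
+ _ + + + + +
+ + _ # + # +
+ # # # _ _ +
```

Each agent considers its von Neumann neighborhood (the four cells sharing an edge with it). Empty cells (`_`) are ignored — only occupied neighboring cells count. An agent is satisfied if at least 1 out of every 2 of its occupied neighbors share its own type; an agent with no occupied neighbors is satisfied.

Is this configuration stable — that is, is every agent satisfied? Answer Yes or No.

No

(0,0)+ 0/2 ✗
(0,1)# 1/3 ✗
(0,2)+ 1/2 ✓
(0,3)+ 2/3 ✓
(0,4)# 1/3 ✗
(0,5)+ 1/2 ✓
(0,6)+ 2/2 ✓
(1,0)# 1/2 ✓
(1,1)# 3/3 ✓
(1,3)+ 1/3 ✗
(1,4)# 2/3 ✓
(1,6)+ 2/2 ✓
(2,1)# 2/3 ✓
(2,2)# 2/2 ✓
(2,3)# 2/3 ✓
(2,4)# 3/3 ✓
(2,5)# 1/2 ✓
(2,6)+ 2/3 ✓
(3,1)+ 0/1 ✗
(3,6)+ 2/2 ✓
(4,0)+ 1/1 ✓
(4,2)+ 1/1 ✓
(4,3)+ 2/3 ✓
(4,4)+ 3/3 ✓
(4,5)+ 2/3 ✓
(4,6)+ 3/3 ✓
(5,0)+ 3/3 ✓
(5,1)+ 1/2 ✓
(5,3)# 1/3 ✗
(5,4)+ 1/3 ✗
(5,5)# 0/3 ✗
(5,6)+ 2/3 ✓
(6,0)+ 1/2 ✓
(6,1)# 1/3 ✗
(6,2)# 2/2 ✓
(6,3)# 2/2 ✓
(6,6)+ 1/1 ✓
For instance (0,0) has only 0/2 same-type neighbors, below 1/2.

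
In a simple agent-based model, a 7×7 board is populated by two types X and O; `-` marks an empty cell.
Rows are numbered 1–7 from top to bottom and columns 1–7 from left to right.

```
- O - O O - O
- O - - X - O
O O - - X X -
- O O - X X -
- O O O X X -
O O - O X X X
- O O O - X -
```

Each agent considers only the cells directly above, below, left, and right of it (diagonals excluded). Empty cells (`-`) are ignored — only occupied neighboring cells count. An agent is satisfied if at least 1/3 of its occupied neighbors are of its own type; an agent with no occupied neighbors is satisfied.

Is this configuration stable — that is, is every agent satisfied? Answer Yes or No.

Yes

Row 1: (1,2)O 1/1 ✓ · (1,4)O 1/1 ✓ · (1,5)O 1/2 ✓ · (1,7)O 1/1 ✓
Row 2: (2,2)O 2/2 ✓ · (2,5)X 1/2 ✓ · (2,7)O 1/1 ✓
Row 3: (3,1)O 1/1 ✓ · (3,2)O 3/3 ✓ · (3,5)X 3/3 ✓ · (3,6)X 2/2 ✓
Row 4: (4,2)O 3/3 ✓ · (4,3)O 2/2 ✓ · (4,5)X 3/3 ✓ · (4,6)X 3/3 ✓
Row 5: (5,2)O 3/3 ✓ · (5,3)O 3/3 ✓ · (5,4)O 2/3 ✓ · (5,5)X 3/4 ✓ · (5,6)X 3/3 ✓
Row 6: (6,1)O 1/1 ✓ · (6,2)O 3/3 ✓ · (6,4)O 2/3 ✓ · (6,5)X 2/3 ✓ · (6,6)X 4/4 ✓ · (6,7)X 1/1 ✓
Row 7: (7,2)O 2/2 ✓ · (7,3)O 2/2 ✓ · (7,4)O 2/2 ✓ · (7,6)X 1/1 ✓
All meet the threshold, so the configuration is stable.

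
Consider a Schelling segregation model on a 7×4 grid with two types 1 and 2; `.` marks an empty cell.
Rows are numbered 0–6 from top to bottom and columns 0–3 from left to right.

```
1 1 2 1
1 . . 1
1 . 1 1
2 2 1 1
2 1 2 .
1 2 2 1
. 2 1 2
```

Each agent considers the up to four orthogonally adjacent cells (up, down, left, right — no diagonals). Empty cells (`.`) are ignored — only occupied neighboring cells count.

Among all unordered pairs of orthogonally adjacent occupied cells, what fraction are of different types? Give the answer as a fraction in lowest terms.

8/15

Scan each occupied cell's neighbors to the right and below so each pair is counted once.
Row 0: 1(0,0)–1(0,1)= 1(0,0)–1(1,0)= 1(0,1)–2(0,2)≠ 2(0,2)–1(0,3)≠ 1(0,3)–1(1,3)=  → 2/5 unlike.
Row 1: 1(1,0)–1(2,0)= 1(1,3)–1(2,3)=  → 0/2 unlike.
Row 2: 1(2,0)–2(3,0)≠ 1(2,2)–1(2,3)= 1(2,2)–1(3,2)= 1(2,3)–1(3,3)=  → 1/4 unlike.
Row 3: 2(3,0)–2(3,1)= 2(3,0)–2(4,0)= 2(3,1)–1(3,2)≠ 2(3,1)–1(4,1)≠ 1(3,2)–1(3,3)= 1(3,2)–2(4,2)≠  → 3/6 unlike.
Row 4: 2(4,0)–1(4,1)≠ 2(4,0)–1(5,0)≠ 1(4,1)–2(4,2)≠ 1(4,1)–2(5,1)≠ 2(4,2)–2(5,2)=  → 4/5 unlike.
Row 5: 1(5,0)–2(5,1)≠ 2(5,1)–2(5,2)= 2(5,1)–2(6,1)= 2(5,2)–1(5,3)≠ 2(5,2)–1(6,2)≠ 1(5,3)–2(6,3)≠  → 4/6 unlike.
Row 6: 2(6,1)–1(6,2)≠ 1(6,2)–2(6,3)≠  → 2/2 unlike.
Total adjacent occupied pairs: 30; unlike-type pairs: 16.
16/30 reduces to 8/15.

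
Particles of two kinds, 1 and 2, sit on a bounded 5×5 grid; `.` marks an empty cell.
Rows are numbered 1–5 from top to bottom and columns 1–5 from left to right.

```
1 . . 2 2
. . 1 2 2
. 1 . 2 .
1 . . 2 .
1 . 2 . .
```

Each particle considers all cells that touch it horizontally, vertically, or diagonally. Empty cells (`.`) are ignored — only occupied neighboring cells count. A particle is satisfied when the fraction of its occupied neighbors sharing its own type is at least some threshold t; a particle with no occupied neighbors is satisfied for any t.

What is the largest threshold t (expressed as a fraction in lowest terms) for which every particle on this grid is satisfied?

1/4

(1,1)1 — no occupied neighbors
(1,4)2 3/4
(1,5)2 3/3
(2,3)1 1/4
(2,4)2 4/5
(2,5)2 4/4
(3,2)1 2/2
(3,4)2 3/4
(4,1)1 2/2
(4,4)2 2/2
(5,1)1 1/1
(5,3)2 1/1
The smallest same-type fraction is 1/4 at (2,3), which reduces to 1/4. Any threshold above that leaves this particle unsatisfied.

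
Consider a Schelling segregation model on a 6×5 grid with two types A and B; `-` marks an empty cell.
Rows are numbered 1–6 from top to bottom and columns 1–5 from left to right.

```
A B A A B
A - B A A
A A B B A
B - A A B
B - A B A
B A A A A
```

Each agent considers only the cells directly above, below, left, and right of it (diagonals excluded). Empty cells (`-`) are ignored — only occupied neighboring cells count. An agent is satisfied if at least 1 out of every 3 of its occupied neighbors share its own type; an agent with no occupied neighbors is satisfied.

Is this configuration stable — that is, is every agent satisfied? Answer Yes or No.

No

(1,1)A 1/2 ✓
(1,2)B 0/2 ✗
(1,3)A 1/3 ✓
(1,4)A 2/3 ✓
(1,5)B 0/2 ✗
(2,1)A 2/2 ✓
(2,3)B 1/3 ✓
(2,4)A 2/4 ✓
(2,5)A 2/3 ✓
(3,1)A 2/3 ✓
(3,2)A 1/2 ✓
(3,3)B 2/4 ✓
(3,4)B 1/4 ✗
(3,5)A 1/3 ✓
(4,1)B 1/2 ✓
(4,3)A 2/3 ✓
(4,4)A 1/4 ✗
(4,5)B 0/3 ✗
(5,1)B 2/2 ✓
(5,3)A 2/3 ✓
(5,4)B 0/4 ✗
(5,5)A 1/3 ✓
(6,1)B 1/2 ✓
(6,2)A 1/2 ✓
(6,3)A 3/3 ✓
(6,4)A 2/3 ✓
(6,5)A 2/2 ✓
For instance (1,2) has only 0/2 same-type neighbors, below 1/3.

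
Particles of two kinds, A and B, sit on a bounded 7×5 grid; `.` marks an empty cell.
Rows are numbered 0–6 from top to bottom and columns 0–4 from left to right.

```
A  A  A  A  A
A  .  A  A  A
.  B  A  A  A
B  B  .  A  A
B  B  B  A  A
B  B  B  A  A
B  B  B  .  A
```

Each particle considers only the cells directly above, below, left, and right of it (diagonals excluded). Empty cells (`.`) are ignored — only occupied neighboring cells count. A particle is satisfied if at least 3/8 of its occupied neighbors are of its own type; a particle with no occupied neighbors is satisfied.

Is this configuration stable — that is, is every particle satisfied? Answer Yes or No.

Row 0: (0,0)A 2/2 satisfied · (0,1)A 2/2 satisfied · (0,2)A 3/3 satisfied · (0,3)A 3/3 satisfied · (0,4)A 2/2 satisfied
Row 1: (1,0)A 1/1 satisfied · (1,2)A 3/3 satisfied · (1,3)A 4/4 satisfied · (1,4)A 3/3 satisfied
Row 2: (2,1)B 1/2 satisfied · (2,2)A 2/3 satisfied · (2,3)A 4/4 satisfied · (2,4)A 3/3 satisfied
Row 3: (3,0)B 2/2 satisfied · (3,1)B 3/3 satisfied · (3,3)A 3/3 satisfied · (3,4)A 3/3 satisfied
Row 4: (4,0)B 3/3 satisfied · (4,1)B 4/4 satisfied · (4,2)B 2/3 satisfied · (4,3)A 3/4 satisfied · (4,4)A 3/3 satisfied
Row 5: (5,0)B 3/3 satisfied · (5,1)B 4/4 satisfied · (5,2)B 3/4 satisfied · (5,3)A 2/3 satisfied · (5,4)A 3/3 satisfied
Row 6: (6,0)B 2/2 satisfied · (6,1)B 3/3 satisfied · (6,2)B 2/2 satisfied · (6,4)A 1/1 satisfied
All meet the threshold, so the configuration is stable.

Yes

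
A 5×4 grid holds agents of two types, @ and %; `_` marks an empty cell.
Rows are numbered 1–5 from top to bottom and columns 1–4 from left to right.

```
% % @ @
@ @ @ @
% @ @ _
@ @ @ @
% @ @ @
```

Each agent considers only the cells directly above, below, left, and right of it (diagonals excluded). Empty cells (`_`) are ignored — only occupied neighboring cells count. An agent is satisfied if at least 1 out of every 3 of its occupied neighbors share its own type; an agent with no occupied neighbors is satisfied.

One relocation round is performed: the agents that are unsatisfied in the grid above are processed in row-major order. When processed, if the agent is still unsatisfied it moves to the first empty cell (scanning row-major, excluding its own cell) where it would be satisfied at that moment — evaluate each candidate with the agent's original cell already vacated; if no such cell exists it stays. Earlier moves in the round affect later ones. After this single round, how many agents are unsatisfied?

Initially unsatisfied (in order): (3,1), (5,1).
  (3,1): no empty cell satisfies it; stays.
  (5,1): no empty cell satisfies it; stays.
Resulting grid:
% % @ @
@ @ @ @
% @ @ _
@ @ @ @
% @ @ @
Unsatisfied now: (3,1), (5,1).

2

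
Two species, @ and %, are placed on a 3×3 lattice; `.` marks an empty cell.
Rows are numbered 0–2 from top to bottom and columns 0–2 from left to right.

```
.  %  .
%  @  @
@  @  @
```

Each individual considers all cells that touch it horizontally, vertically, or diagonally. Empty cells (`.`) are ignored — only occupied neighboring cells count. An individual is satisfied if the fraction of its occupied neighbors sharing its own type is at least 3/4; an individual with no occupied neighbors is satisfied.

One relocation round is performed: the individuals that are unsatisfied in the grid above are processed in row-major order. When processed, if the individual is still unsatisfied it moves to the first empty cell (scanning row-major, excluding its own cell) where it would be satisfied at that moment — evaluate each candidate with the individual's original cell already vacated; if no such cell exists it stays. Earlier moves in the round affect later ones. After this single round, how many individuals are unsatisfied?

Initially unsatisfied (in order): (0,1), (1,0), (1,1), (2,0).
  (0,1): no empty cell satisfies it; stays.
  (1,0): no empty cell satisfies it; stays.
  (1,1): no empty cell satisfies it; stays.
  (2,0): no empty cell satisfies it; stays.
Resulting grid:
. % .
% @ @
@ @ @
Unsatisfied now: (0,1), (1,0), (1,1), (2,0).

4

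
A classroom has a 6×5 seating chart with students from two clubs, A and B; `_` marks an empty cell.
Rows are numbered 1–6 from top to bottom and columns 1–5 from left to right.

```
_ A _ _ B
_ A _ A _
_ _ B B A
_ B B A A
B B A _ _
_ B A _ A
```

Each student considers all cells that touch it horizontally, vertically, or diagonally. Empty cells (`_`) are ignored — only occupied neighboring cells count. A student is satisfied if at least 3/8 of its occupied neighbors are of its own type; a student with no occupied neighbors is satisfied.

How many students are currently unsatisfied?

Row 1: (1,2)A 1/1 ok · (1,5)B 0/1 unhappy
Row 2: (2,2)A 1/2 ok · (2,4)A 1/4 unhappy
Row 3: (3,3)B 3/6 ok · (3,4)B 2/6 unhappy · (3,5)A 3/4 ok
Row 4: (4,2)B 4/5 ok · (4,3)B 4/6 ok · (4,4)A 3/6 ok · (4,5)A 2/3 ok
Row 5: (5,1)B 3/3 ok · (5,2)B 4/6 ok · (5,3)A 2/6 unhappy
Row 6: (6,2)B 2/4 ok · (6,3)A 1/3 unhappy · (6,5)A 0/0 ok
Unsatisfied: (1,5), (2,4), (3,4), (5,3), (6,3) — 5 in total.

5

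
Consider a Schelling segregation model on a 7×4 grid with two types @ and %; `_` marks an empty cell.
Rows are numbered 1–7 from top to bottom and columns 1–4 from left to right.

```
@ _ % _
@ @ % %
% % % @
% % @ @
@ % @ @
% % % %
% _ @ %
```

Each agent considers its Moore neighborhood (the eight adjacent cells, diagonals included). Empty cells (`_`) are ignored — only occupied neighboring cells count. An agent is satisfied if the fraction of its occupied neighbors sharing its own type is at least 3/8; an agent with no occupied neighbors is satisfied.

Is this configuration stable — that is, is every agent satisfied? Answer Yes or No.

(1,1)@ 2/2 ok
(1,3)% 2/3 ok
(2,1)@ 2/4 ok
(2,2)@ 2/7 unhappy
(2,3)% 4/6 ok
(2,4)% 3/4 ok
(3,1)% 3/5 ok
(3,2)% 5/8 ok
(3,3)% 4/8 ok
(3,4)@ 2/5 ok
(4,1)% 4/5 ok
(4,2)% 5/8 ok
(4,3)@ 4/8 ok
(4,4)@ 4/5 ok
(5,1)@ 0/5 unhappy
(5,2)% 5/8 ok
(5,3)@ 3/8 ok
(5,4)@ 3/5 ok
(6,1)% 3/4 ok
(6,2)% 4/7 ok
(6,3)% 4/7 ok
(6,4)% 2/5 ok
(7,1)% 2/2 ok
(7,3)@ 0/4 unhappy
(7,4)% 2/3 ok
For instance (2,2) has only 2/7 same-type neighbors, below 3/8.

No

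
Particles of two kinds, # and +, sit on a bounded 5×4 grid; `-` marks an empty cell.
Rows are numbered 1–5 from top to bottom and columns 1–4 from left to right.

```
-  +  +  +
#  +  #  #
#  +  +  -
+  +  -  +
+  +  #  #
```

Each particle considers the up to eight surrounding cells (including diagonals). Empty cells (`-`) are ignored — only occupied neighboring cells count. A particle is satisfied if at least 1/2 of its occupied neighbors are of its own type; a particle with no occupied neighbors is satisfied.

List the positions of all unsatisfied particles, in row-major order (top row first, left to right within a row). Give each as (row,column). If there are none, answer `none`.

(1,4), (2,1), (2,3), (2,4), (3,1), (4,4), (5,3)

Row 1: (1,2)+ 2/4 satisfied · (1,3)+ 3/5 satisfied · (1,4)+ 1/3 not
Row 2: (2,1)# 1/4 not · (2,2)+ 4/7 satisfied · (2,3)# 1/7 not · (2,4)# 1/4 not
Row 3: (3,1)# 1/5 not · (3,2)+ 4/7 satisfied · (3,3)+ 4/6 satisfied
Row 4: (4,1)+ 4/5 satisfied · (4,2)+ 5/7 satisfied · (4,4)+ 1/3 not
Row 5: (5,1)+ 3/3 satisfied · (5,2)+ 3/4 satisfied · (5,3)# 1/4 not · (5,4)# 1/2 satisfied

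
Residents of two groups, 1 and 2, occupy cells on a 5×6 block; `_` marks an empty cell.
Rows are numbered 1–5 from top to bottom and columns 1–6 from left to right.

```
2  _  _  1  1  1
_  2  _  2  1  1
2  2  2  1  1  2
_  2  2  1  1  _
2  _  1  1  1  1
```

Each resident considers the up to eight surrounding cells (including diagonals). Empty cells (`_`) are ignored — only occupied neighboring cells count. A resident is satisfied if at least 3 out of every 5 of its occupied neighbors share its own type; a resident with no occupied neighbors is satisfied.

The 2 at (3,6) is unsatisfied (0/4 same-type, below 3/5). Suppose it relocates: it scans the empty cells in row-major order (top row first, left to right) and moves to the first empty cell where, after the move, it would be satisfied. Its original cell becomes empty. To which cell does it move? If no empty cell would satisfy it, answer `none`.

Vacating (3,6). Empty cells in order:
  (1,2): 2/2 same-type → satisfied — stop here.

(1,2)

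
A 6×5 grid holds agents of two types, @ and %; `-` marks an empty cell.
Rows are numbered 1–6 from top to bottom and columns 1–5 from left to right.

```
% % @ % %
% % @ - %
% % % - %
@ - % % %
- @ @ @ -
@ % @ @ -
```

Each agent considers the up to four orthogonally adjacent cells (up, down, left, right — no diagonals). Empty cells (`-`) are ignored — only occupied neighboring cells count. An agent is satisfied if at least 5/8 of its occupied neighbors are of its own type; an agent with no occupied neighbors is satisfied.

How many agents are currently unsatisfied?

(1,1)% 2/2 ✓
(1,2)% 2/3 ✓
(1,3)@ 1/3 ✗
(1,4)% 1/2 ✗
(1,5)% 2/2 ✓
(2,1)% 3/3 ✓
(2,2)% 3/4 ✓
(2,3)@ 1/3 ✗
(2,5)% 2/2 ✓
(3,1)% 2/3 ✓
(3,2)% 3/3 ✓
(3,3)% 2/3 ✓
(3,5)% 2/2 ✓
(4,1)@ 0/1 ✗
(4,3)% 2/3 ✓
(4,4)% 2/3 ✓
(4,5)% 2/2 ✓
(5,2)@ 1/2 ✗
(5,3)@ 3/4 ✓
(5,4)@ 2/3 ✓
(6,1)@ 0/1 ✗
(6,2)% 0/3 ✗
(6,3)@ 2/3 ✓
(6,4)@ 2/2 ✓
Unsatisfied: (1,3), (1,4), (2,3), (4,1), (5,2), (6,1), (6,2) — 7 in total.

7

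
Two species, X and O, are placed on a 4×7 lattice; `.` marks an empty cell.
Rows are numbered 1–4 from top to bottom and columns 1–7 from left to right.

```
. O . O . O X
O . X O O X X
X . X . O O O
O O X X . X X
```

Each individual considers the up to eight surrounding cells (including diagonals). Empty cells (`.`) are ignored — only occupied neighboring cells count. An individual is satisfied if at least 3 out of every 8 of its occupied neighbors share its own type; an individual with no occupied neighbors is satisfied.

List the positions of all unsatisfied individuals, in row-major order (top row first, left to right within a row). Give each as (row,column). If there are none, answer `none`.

(1,2)O 1/2 ✓
(1,4)O 2/3 ✓
(1,6)O 1/4 ✗
(1,7)X 2/3 ✓
(2,1)O 1/2 ✓
(2,3)X 1/4 ✗
(2,4)O 3/5 ✓
(2,5)O 5/6 ✓
(2,6)X 2/7 ✗
(2,7)X 2/5 ✓
(3,1)X 0/3 ✗
(3,3)X 3/5 ✓
(3,5)O 3/6 ✓
(3,6)O 3/7 ✓
(3,7)O 1/5 ✗
(4,1)O 1/2 ✓
(4,2)O 1/4 ✗
(4,3)X 2/3 ✓
(4,4)X 2/3 ✓
(4,6)X 1/4 ✗
(4,7)X 1/3 ✗

(1,6), (2,3), (2,6), (3,1), (3,7), (4,2), (4,6), (4,7)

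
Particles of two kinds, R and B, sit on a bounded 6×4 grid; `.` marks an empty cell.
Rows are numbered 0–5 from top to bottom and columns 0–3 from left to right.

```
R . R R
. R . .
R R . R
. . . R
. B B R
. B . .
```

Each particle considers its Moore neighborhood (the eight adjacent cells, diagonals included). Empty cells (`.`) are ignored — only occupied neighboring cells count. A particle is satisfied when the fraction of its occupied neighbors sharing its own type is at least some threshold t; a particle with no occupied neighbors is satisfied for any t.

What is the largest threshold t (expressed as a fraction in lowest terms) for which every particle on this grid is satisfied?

(0,0)R 1/1
(0,2)R 2/2
(0,3)R 1/1
(1,1)R 4/4
(2,0)R 2/2
(2,1)R 2/2
(2,3)R 1/1
(3,3)R 2/3
(4,1)B 2/2
(4,2)B 2/4
(4,3)R 1/2
(5,1)B 2/2
The smallest same-type fraction is 2/4 at (4,2), which reduces to 1/2. Any threshold above that leaves this particle unsatisfied.

1/2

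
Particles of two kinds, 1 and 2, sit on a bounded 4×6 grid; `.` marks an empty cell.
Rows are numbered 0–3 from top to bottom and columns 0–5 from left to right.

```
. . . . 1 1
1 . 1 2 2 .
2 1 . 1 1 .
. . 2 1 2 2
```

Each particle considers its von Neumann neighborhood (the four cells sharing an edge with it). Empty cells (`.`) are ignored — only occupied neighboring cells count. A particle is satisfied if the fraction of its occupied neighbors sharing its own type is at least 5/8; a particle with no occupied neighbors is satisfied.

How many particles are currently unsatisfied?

11

Row 0: (0,4)1 1/2 unhappy · (0,5)1 1/1 ok
Row 1: (1,0)1 0/1 unhappy · (1,2)1 0/1 unhappy · (1,3)2 1/3 unhappy · (1,4)2 1/3 unhappy
Row 2: (2,0)2 0/2 unhappy · (2,1)1 0/1 unhappy · (2,3)1 2/3 ok · (2,4)1 1/3 unhappy
Row 3: (3,2)2 0/1 unhappy · (3,3)1 1/3 unhappy · (3,4)2 1/3 unhappy · (3,5)2 1/1 ok
Unsatisfied: (0,4), (1,0), (1,2), (1,3), (1,4), (2,0), (2,1), (2,4), (3,2), (3,3), (3,4) — 11 in total.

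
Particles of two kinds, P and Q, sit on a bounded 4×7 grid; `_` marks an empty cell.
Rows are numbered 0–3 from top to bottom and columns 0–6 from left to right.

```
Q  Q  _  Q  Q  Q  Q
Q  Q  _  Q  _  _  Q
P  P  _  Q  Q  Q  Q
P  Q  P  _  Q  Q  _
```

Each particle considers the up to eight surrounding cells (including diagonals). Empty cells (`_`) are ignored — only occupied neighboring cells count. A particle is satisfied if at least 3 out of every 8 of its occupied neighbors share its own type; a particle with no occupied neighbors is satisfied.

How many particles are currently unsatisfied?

2

(0,0)Q 3/3 satisfied
(0,1)Q 3/3 satisfied
(0,3)Q 2/2 satisfied
(0,4)Q 3/3 satisfied
(0,5)Q 3/3 satisfied
(0,6)Q 2/2 satisfied
(1,0)Q 3/5 satisfied
(1,1)Q 3/5 satisfied
(1,3)Q 4/4 satisfied
(1,6)Q 4/4 satisfied
(2,0)P 2/5 satisfied
(2,1)P 3/6 satisfied
(2,3)Q 3/4 satisfied
(2,4)Q 5/5 satisfied
(2,5)Q 5/5 satisfied
(2,6)Q 3/3 satisfied
(3,0)P 2/3 satisfied
(3,1)Q 0/4 not
(3,2)P 1/3 not
(3,4)Q 4/4 satisfied
(3,5)Q 4/4 satisfied
Unsatisfied: (3,1), (3,2) — 2 in total.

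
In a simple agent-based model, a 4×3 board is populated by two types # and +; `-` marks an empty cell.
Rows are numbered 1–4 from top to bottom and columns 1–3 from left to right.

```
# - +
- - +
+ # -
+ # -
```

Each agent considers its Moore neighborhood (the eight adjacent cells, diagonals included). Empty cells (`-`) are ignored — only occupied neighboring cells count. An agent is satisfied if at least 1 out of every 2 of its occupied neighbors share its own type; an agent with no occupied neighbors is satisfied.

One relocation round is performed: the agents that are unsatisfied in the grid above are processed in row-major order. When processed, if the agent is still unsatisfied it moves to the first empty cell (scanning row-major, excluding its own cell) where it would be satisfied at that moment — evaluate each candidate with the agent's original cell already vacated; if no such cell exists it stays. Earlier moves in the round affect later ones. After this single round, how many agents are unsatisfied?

Initially unsatisfied (in order): (3,1), (3,2), (4,1), (4,2).
  (3,1) → (1,2).
  (3,2) → (2,1).
  (4,1) → (2,2).
  (4,2): now satisfied by earlier moves; stays.
Resulting grid:
# + +
# + +
- - -
- # -
Unsatisfied now: (1,1), (2,1).

2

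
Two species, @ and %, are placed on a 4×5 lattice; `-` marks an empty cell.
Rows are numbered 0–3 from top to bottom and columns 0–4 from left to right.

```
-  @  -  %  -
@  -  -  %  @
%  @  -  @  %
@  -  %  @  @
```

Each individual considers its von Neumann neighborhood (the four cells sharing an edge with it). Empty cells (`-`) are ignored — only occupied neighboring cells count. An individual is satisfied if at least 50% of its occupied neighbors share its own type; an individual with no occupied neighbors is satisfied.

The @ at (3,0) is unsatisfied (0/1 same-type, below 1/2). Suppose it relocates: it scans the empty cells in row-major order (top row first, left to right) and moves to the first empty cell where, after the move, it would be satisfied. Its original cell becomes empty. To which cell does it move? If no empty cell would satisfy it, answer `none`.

Vacating (3,0). Empty cells in order:
  (0,0): 2/2 same-type → satisfied — stop here.

(0,0)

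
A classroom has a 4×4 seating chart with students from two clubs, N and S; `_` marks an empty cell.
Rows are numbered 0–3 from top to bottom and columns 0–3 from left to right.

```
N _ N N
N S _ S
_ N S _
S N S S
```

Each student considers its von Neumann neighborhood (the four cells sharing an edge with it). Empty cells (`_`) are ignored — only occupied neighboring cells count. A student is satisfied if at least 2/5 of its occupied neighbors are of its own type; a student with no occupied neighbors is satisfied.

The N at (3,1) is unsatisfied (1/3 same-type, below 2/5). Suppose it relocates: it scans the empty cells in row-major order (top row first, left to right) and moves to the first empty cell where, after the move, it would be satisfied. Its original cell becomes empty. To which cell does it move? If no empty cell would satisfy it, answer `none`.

(0,1)

Vacating (3,1). Empty cells in order:
  (0,1): 2/3 same-type → satisfied — stop here.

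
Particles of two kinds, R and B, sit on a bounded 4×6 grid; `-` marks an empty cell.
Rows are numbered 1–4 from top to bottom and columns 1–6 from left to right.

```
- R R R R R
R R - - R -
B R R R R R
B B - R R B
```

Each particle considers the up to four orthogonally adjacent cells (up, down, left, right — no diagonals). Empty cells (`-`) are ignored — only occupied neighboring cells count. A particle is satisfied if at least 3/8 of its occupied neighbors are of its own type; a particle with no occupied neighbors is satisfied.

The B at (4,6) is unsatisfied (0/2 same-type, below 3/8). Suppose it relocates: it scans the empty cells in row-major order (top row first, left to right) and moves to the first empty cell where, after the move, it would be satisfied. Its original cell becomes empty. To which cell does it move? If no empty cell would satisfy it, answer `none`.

none

Vacating (4,6). Empty cells in order:
  (1,1): 0/2 same-type → still unsatisfied.
  (2,3): 0/3 same-type → still unsatisfied.
  (2,4): 0/3 same-type → still unsatisfied.
  (2,6): 0/3 same-type → still unsatisfied.
  (4,3): 1/3 same-type → still unsatisfied.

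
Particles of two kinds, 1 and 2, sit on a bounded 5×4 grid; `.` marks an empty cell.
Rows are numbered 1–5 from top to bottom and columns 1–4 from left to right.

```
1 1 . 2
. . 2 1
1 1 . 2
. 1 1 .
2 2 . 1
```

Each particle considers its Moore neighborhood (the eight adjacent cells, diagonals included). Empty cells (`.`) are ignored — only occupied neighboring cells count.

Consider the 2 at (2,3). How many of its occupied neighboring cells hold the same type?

2

Occupied neighbors of (2,3): (1,2)=1, (1,4)=2, (2,4)=1, (3,2)=1, (3,4)=2.
Same type (2): 2 of 5.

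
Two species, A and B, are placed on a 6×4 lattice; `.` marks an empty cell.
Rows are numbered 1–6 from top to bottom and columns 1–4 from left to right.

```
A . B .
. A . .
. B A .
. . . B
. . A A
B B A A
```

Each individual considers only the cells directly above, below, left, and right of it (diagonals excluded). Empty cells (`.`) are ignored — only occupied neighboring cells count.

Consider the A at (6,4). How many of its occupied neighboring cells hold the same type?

Occupied neighbors of (6,4): (5,4)=A, (6,3)=A.
Same type (A): 2 of 2.

2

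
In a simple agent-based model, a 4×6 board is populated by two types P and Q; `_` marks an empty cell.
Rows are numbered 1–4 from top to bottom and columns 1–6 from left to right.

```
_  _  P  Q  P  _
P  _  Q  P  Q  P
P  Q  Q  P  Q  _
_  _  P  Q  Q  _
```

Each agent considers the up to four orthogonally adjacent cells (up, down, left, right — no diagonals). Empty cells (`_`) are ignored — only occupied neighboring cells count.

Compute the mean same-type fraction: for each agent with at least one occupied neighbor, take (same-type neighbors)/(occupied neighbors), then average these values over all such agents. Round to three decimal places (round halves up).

0.349

Row 1: (1,3)P 0/2 · (1,4)Q 0/3 · (1,5)P 0/2
Row 2: (2,1)P 1/1 · (2,3)Q 1/3 · (2,4)P 1/4 · (2,5)Q 1/4 · (2,6)P 0/1
Row 3: (3,1)P 1/2 · (3,2)Q 1/2 · (3,3)Q 2/4 · (3,4)P 1/4 · (3,5)Q 2/3
Row 4: (4,3)P 0/2 · (4,4)Q 1/3 · (4,5)Q 2/2
Sum over 16 agents: 0/2 + 0/3 + 0/2 + 1/1 + 1/3 + 1/4 + 1/4 + 0/1 + 1/2 + 1/2 + 2/4 + 1/4 + 2/3 + 0/2 + 1/3 + 2/2 = 67/12; mean = 67/12 ÷ 16 = 67/192 = 0.348958… → 0.349.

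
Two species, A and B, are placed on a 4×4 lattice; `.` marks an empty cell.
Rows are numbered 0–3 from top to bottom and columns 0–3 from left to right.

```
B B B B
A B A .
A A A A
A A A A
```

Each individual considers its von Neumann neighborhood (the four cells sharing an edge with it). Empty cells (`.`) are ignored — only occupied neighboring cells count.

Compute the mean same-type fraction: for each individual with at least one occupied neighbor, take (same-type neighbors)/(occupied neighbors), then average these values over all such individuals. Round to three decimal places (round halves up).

Row 0: (0,0)B 1/2 · (0,1)B 3/3 · (0,2)B 2/3 · (0,3)B 1/1
Row 1: (1,0)A 1/3 · (1,1)B 1/4 · (1,2)A 1/3
Row 2: (2,0)A 3/3 · (2,1)A 3/4 · (2,2)A 4/4 · (2,3)A 2/2
Row 3: (3,0)A 2/2 · (3,1)A 3/3 · (3,2)A 3/3 · (3,3)A 2/2
Sum over 15 individuals: 1/2 + 3/3 + 2/3 + 1/1 + 1/3 + 1/4 + 1/3 + 3/3 + 3/4 + 4/4 + 2/2 + 2/2 + 3/3 + 3/3 + 2/2 = 71/6; mean = 71/6 ÷ 15 = 71/90 = 0.788888… → 0.789.

0.789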